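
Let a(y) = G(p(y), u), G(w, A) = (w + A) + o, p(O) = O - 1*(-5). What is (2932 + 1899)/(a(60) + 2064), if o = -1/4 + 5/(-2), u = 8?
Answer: 19324/8537 ≈ 2.2636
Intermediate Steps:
p(O) = 5 + O (p(O) = O + 5 = 5 + O)
o = -11/4 (o = -1*¼ + 5*(-½) = -¼ - 5/2 = -11/4 ≈ -2.7500)
G(w, A) = -11/4 + A + w (G(w, A) = (w + A) - 11/4 = (A + w) - 11/4 = -11/4 + A + w)
a(y) = 41/4 + y (a(y) = -11/4 + 8 + (5 + y) = 41/4 + y)
(2932 + 1899)/(a(60) + 2064) = (2932 + 1899)/((41/4 + 60) + 2064) = 4831/(281/4 + 2064) = 4831/(8537/4) = 4831*(4/8537) = 19324/8537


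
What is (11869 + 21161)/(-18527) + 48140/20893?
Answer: 201793990/387084611 ≈ 0.52132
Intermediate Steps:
(11869 + 21161)/(-18527) + 48140/20893 = 33030*(-1/18527) + 48140*(1/20893) = -33030/18527 + 48140/20893 = 201793990/387084611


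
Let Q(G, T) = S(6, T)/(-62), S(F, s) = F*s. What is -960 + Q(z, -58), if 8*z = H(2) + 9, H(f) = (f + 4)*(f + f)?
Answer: -29586/31 ≈ -954.39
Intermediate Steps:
H(f) = 2*f*(4 + f) (H(f) = (4 + f)*(2*f) = 2*f*(4 + f))
z = 33/8 (z = (2*2*(4 + 2) + 9)/8 = (2*2*6 + 9)/8 = (24 + 9)/8 = (1/8)*33 = 33/8 ≈ 4.1250)
Q(G, T) = -3*T/31 (Q(G, T) = (6*T)/(-62) = (6*T)*(-1/62) = -3*T/31)
-960 + Q(z, -58) = -960 - 3/31*(-58) = -960 + 174/31 = -29586/31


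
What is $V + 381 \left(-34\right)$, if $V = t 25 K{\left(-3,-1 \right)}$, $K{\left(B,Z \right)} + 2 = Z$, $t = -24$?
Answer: $-11154$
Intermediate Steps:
$K{\left(B,Z \right)} = -2 + Z$
$V = 1800$ ($V = \left(-24\right) 25 \left(-2 - 1\right) = \left(-600\right) \left(-3\right) = 1800$)
$V + 381 \left(-34\right) = 1800 + 381 \left(-34\right) = 1800 - 12954 = -11154$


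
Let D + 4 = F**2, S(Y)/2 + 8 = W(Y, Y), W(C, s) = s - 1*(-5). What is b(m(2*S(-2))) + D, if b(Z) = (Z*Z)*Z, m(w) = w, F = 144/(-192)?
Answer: -128055/16 ≈ -8003.4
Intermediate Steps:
F = -3/4 (F = 144*(-1/192) = -3/4 ≈ -0.75000)
W(C, s) = 5 + s (W(C, s) = s + 5 = 5 + s)
S(Y) = -6 + 2*Y (S(Y) = -16 + 2*(5 + Y) = -16 + (10 + 2*Y) = -6 + 2*Y)
D = -55/16 (D = -4 + (-3/4)**2 = -4 + 9/16 = -55/16 ≈ -3.4375)
b(Z) = Z**3 (b(Z) = Z**2*Z = Z**3)
b(m(2*S(-2))) + D = (2*(-6 + 2*(-2)))**3 - 55/16 = (2*(-6 - 4))**3 - 55/16 = (2*(-10))**3 - 55/16 = (-20)**3 - 55/16 = -8000 - 55/16 = -128055/16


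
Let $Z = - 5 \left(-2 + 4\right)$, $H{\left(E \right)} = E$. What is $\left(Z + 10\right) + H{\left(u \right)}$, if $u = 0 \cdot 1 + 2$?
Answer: $2$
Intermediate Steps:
$u = 2$ ($u = 0 + 2 = 2$)
$Z = -10$ ($Z = \left(-5\right) 2 = -10$)
$\left(Z + 10\right) + H{\left(u \right)} = \left(-10 + 10\right) + 2 = 0 + 2 = 2$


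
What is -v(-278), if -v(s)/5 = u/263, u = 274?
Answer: 1370/263 ≈ 5.2091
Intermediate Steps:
v(s) = -1370/263
-v(-278) = -1*(-1370/263) = 1370/263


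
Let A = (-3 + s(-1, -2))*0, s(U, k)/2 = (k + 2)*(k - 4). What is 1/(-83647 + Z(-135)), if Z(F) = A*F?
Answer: -1/83647 ≈ -1.1955e-5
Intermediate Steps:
s(U, k) = 2*(-4 + k)*(2 + k) (s(U, k) = 2*((k + 2)*(k - 4)) = 2*((2 + k)*(-4 + k)) = 2*((-4 + k)*(2 + k)) = 2*(-4 + k)*(2 + k))
A = 0 (A = (-3 + (-16 - 4*(-2) + 2*(-2)**2))*0 = (-3 + (-16 + 8 + 2*4))*0 = (-3 + (-16 + 8 + 8))*0 = (-3 + 0)*0 = -3*0 = 0)
Z(F) = 0 (Z(F) = 0*F = 0)
1/(-83647 + Z(-135)) = 1/(-83647 + 0) = 1/(-83647) = -1/83647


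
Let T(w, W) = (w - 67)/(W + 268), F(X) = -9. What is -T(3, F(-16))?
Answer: 64/259 ≈ 0.24710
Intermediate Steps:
T(w, W) = (-67 + w)/(268 + W)
-T(3, F(-16)) = -(-67 + 3)/(268 - 9) = -(-64)/259 = -1*(-64/259) = 64/259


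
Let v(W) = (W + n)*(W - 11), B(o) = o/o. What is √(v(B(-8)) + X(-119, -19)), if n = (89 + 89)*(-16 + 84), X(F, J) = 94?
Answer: 2*I*√30239 ≈ 347.79*I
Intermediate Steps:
n = 12104 (n = 178*68 = 12104)
B(o) = 1
v(W) = (-11 + W)*(12104 + W) (v(W) = (W + 12104)*(W - 11) = (12104 + W)*(-11 + W) = (-11 + W)*(12104 + W))
√(v(B(-8)) + X(-119, -19)) = √((-133144 + 1² + 12093*1) + 94) = √((-133144 + 1 + 12093) + 94) = √(-121050 + 94) = √(-120956) = 2*I*√30239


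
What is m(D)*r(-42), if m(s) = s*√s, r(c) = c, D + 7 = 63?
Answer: -4704*√14 ≈ -17601.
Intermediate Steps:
D = 56 (D = -7 + 63 = 56)
m(s) = s^(3/2)
m(D)*r(-42) = 56^(3/2)*(-42) = (112*√14)*(-42) = -4704*√14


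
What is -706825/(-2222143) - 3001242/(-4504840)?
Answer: 703808745329/715028476580 ≈ 0.98431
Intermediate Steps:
-706825/(-2222143) - 3001242/(-4504840) = -706825*(-1/2222143) - 3001242*(-1/4504840) = 100975/317449 + 1500621/2252420 = 703808745329/715028476580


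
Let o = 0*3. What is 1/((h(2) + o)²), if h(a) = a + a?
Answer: 1/16 ≈ 0.062500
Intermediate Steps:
o = 0
h(a) = 2*a
1/((h(2) + o)²) = 1/((2*2 + 0)²) = 1/((4 + 0)²) = 1/(4²) = 1/16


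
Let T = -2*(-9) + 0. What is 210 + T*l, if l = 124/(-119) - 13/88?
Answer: 987429/5236 ≈ 188.58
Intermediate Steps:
l = -12459/10472 (l = 124*(-1/119) - 13*1/88 = -124/119 - 13/88 = -12459/10472 ≈ -1.1897)
T = 18 (T = 18 + 0 = 18)
210 + T*l = 210 + 18*(-12459/10472) = 210 - 112131/5236 = 987429/5236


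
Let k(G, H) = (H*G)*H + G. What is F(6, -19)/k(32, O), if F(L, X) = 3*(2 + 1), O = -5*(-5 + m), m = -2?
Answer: 9/39232 ≈ 0.00022940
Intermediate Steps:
O = 35 (O = -5*(-5 - 2) = -5*(-7) = 35)
F(L, X) = 9 (F(L, X) = 3*3 = 9)
k(G, H) = G + G*H² (k(G, H) = (G*H)*H + G = G*H² + G = G + G*H²)
F(6, -19)/k(32, O) = 9/((32*(1 + 35²))) = 9/((32*(1 + 1225))) = 9/((32*1226)) = 9/39232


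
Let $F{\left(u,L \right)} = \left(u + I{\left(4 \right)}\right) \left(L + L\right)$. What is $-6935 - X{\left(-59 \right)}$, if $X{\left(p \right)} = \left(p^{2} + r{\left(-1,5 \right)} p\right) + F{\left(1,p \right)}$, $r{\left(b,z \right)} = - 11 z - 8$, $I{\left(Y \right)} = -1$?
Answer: $-14133$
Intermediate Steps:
$r{\left(b,z \right)} = -8 - 11 z$
$F{\left(u,L \right)} = 2 L \left(-1 + u\right)$ ($F{\left(u,L \right)} = \left(u - 1\right) \left(L + L\right) = \left(-1 + u\right) 2 L = 2 L \left(-1 + u\right)$)
$X{\left(p \right)} = p^{2} - 63 p$ ($X{\left(p \right)} = \left(p^{2} + \left(-8 - 55\right) p\right) + 2 p \left(-1 + 1\right) = \left(p^{2} + \left(-8 - 55\right) p\right) + 2 p 0 = \left(p^{2} - 63 p\right) + 0 = p^{2} - 63 p$)
$-6935 - X{\left(-59 \right)} = -6935 - - 59 \left(-63 - 59\right) = -6935 - \left(-59\right) \left(-122\right) = -6935 - 7198 = -14133$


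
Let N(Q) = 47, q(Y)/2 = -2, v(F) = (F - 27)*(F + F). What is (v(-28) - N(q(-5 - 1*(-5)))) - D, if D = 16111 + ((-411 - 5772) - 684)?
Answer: -6211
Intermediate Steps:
v(F) = 2*F*(-27 + F) (v(F) = (-27 + F)*(2*F) = 2*F*(-27 + F))
q(Y) = -4 (q(Y) = 2*(-2) = -4)
D = 9244 (D = 16111 + (-6183 - 684) = 16111 - 6867 = 9244)
(v(-28) - N(q(-5 - 1*(-5)))) - D = (2*(-28)*(-27 - 28) - 1*47) - 1*9244 = (2*(-28)*(-55) - 47) - 9244 = (3080 - 47) - 9244 = 3033 - 9244 = -6211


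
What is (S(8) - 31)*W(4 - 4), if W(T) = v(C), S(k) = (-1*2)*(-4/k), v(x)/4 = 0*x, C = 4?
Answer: 0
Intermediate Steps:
v(x) = 0 (v(x) = 4*(0*x) = 4*0 = 0)
S(k) = 8/k (S(k) = -(-8)/k = 8/k)
W(T) = 0
(S(8) - 31)*W(4 - 4) = (8/8 - 31)*0 = (8*(⅛) - 31)*0 = (1 - 31)*0 = -30*0 = 0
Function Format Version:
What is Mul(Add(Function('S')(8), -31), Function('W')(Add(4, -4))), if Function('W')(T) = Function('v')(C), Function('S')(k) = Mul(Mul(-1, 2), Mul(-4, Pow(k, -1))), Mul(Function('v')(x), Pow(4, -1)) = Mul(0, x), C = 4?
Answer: 0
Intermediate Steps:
Function('v')(x) = 0 (Function('v')(x) = Mul(4, Mul(0, x)) = Mul(4, 0) = 0)
Function('S')(k) = Mul(8, Pow(k, -1)) (Function('S')(k) = Mul(-2, Mul(-4, Pow(k, -1))) = Mul(8, Pow(k, -1)))
Function('W')(T) = 0
Mul(Add(Function('S')(8), -31), Function('W')(Add(4, -4))) = Mul(Add(Mul(8, Pow(8, -1)), -31), 0) = Mul(Add(Mul(8, Rational(1, 8)), -31), 0) = Mul(Add(1, -31), 0) = Mul(-30, 0) = 0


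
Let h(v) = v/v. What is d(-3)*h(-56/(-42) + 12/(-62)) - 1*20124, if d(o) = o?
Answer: -20127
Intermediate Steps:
h(v) = 1
d(-3)*h(-56/(-42) + 12/(-62)) - 1*20124 = -3*1 - 1*20124 = -3 - 20124 = -20127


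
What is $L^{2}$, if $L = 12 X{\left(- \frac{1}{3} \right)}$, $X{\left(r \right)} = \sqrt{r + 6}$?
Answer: $816$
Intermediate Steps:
$X{\left(r \right)} = \sqrt{6 + r}$
$L = 4 \sqrt{51}$ ($L = 12 \sqrt{6 - \frac{1}{3}} = 12 \sqrt{\frac{17}{3}} = 12 \frac{\sqrt{51}}{3} = 4 \sqrt{51} \approx 28.566$)
$L^{2} = \left(4 \sqrt{51}\right)^{2} = 816$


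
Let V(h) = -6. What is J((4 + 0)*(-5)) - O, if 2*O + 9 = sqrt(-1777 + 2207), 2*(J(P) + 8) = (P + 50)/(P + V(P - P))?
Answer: -53/13 - sqrt(430)/2 ≈ -14.445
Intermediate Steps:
J(P) = -8 + (50 + P)/(2*(-6 + P)) (J(P) = -8 + ((P + 50)/(P - 6))/2 = -8 + ((50 + P)/(-6 + P))/2 = -8 + (50 + P)/(2*(-6 + P)))
O = -9/2 + sqrt(430)/2 (O = -9/2 + sqrt(-1777 + 2207)/2 = -9/2 + sqrt(430)/2 ≈ 5.8682)
J((4 + 0)*(-5)) - O = (146 - 15*(4 + 0)*(-5))/(2*(-6 + (4 + 0)*(-5))) - (-9/2 + sqrt(430)/2) = (146 - 60*(-5))/(2*(-6 + 4*(-5))) + (9/2 - sqrt(430)/2) = (146 - 15*(-20))/(2*(-6 - 20)) + (9/2 - sqrt(430)/2) = (1/2)*(146 + 300)/(-26) + (9/2 - sqrt(430)/2) = (1/2)*(-1/26)*446 + (9/2 - sqrt(430)/2) = -223/26 + (9/2 - sqrt(430)/2) = -53/13 - sqrt(430)/2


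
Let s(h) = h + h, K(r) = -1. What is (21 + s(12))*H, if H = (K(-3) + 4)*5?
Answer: 675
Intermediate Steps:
s(h) = 2*h
H = 15 (H = (-1 + 4)*5 = 3*5 = 15)
(21 + s(12))*H = (21 + 2*12)*15 = (21 + 24)*15 = 45*15 = 675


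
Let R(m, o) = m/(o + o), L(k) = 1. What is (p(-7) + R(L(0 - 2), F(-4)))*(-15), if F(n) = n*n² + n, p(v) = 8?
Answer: -16305/136 ≈ -119.89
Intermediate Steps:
F(n) = n + n³ (F(n) = n³ + n = n + n³)
R(m, o) = m/(2*o) (R(m, o) = m/((2*o)) = (1/(2*o))*m = m/(2*o))
(p(-7) + R(L(0 - 2), F(-4)))*(-15) = (8 + (½)*1/(-4 + (-4)³))*(-15) = (8 + (½)*1/(-4 - 64))*(-15) = (8 + (½)*1/(-68))*(-15) = (8 + (½)*1*(-1/68))*(-15) = (8 - 1/136)*(-15) = (1087/136)*(-15) = -16305/136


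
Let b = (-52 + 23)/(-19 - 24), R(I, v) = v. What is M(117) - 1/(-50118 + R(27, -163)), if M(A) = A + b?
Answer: 254421903/2162083 ≈ 117.67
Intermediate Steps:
b = 29/43 (b = -29/(-43) = -29*(-1/43) = 29/43 ≈ 0.67442)
M(A) = 29/43 + A (M(A) = A + 29/43 = 29/43 + A)
M(117) - 1/(-50118 + R(27, -163)) = (29/43 + 117) - 1/(-50118 - 163) = 5060/43 - 1/(-50281) = 5060/43 - 1*(-1/50281) = 5060/43 + 1/50281 = 254421903/2162083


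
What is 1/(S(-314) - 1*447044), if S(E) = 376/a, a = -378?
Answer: -189/84491504 ≈ -2.2369e-6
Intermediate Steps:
S(E) = -188/189 (S(E) = 376/(-378) = 376*(-1/378) = -188/189)
1/(S(-314) - 1*447044) = 1/(-188/189 - 1*447044) = 1/(-188/189 - 447044) = 1/(-84491504/189) = -189/84491504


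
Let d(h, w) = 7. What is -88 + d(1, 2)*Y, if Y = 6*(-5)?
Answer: -298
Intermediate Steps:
Y = -30
-88 + d(1, 2)*Y = -88 + 7*(-30) = -88 - 210 = -298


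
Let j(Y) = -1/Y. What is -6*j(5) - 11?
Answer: -49/5 ≈ -9.8000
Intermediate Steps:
-6*j(5) - 11 = -(-6)/5 - 11 = -6*(-⅕) - 11 = 6/5 - 11 = -49/5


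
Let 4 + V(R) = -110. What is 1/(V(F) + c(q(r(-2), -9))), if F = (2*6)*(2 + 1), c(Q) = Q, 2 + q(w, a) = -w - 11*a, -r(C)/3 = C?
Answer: -1/23 ≈ -0.043478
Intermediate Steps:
r(C) = -3*C
q(w, a) = -2 - w - 11*a (q(w, a) = -2 + (-w - 11*a) = -2 - w - 11*a)
F = 36 (F = 12*3 = 36)
V(R) = -114 (V(R) = -4 - 110 = -114)
1/(V(F) + c(q(r(-2), -9))) = 1/(-114 + (-2 - (-3)*(-2) - 11*(-9))) = 1/(-114 + (-2 - 1*6 + 99)) = 1/(-114 + (-2 - 6 + 99)) = 1/(-114 + 91) = 1/(-23) = -1/23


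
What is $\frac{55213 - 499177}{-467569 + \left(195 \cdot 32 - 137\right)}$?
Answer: $\frac{73994}{76911} \approx 0.96207$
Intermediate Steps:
$\frac{55213 - 499177}{-467569 + \left(195 \cdot 32 - 137\right)} = - \frac{443964}{-467569 + \left(6240 - 137\right)} = - \frac{443964}{-467569 + 6103} = - \frac{443964}{-461466} = \left(-443964\right) \left(- \frac{1}{461466}\right) = \frac{73994}{76911}$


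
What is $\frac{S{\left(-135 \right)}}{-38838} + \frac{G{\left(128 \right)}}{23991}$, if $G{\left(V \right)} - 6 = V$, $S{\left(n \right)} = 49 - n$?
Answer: $\frac{43886}{51764581} \approx 0.0008478$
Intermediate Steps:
$G{\left(V \right)} = 6 + V$
$\frac{S{\left(-135 \right)}}{-38838} + \frac{G{\left(128 \right)}}{23991} = \frac{49 - -135}{-38838} + \frac{6 + 128}{23991} = \left(49 + 135\right) \left(- \frac{1}{38838}\right) + 134 \cdot \frac{1}{23991} = 184 \left(- \frac{1}{38838}\right) + \frac{134}{23991} = - \frac{92}{19419} + \frac{134}{23991} = \frac{43886}{51764581}$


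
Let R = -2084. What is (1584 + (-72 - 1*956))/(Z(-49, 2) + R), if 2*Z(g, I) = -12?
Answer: -278/1045 ≈ -0.26603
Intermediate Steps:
Z(g, I) = -6 (Z(g, I) = (1/2)*(-12) = -6)
(1584 + (-72 - 1*956))/(Z(-49, 2) + R) = (1584 + (-72 - 1*956))/(-6 - 2084) = (1584 + (-72 - 956))/(-2090) = (1584 - 1028)*(-1/2090) = 556*(-1/2090) = -278/1045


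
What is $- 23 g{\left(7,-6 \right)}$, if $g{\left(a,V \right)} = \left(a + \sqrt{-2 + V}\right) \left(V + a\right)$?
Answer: $-161 - 46 i \sqrt{2} \approx -161.0 - 65.054 i$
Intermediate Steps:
$g{\left(a,V \right)} = \left(V + a\right) \left(a + \sqrt{-2 + V}\right)$
$- 23 g{\left(7,-6 \right)} = - 23 \left(7^{2} - 42 - 6 \sqrt{-2 - 6} + 7 \sqrt{-2 - 6}\right) = - 23 \left(49 - 42 - 6 \sqrt{-8} + 7 \sqrt{-8}\right) = - 23 \left(49 - 42 - 6 \cdot 2 i \sqrt{2} + 7 \cdot 2 i \sqrt{2}\right) = - 23 \left(49 - 42 - 12 i \sqrt{2} + 14 i \sqrt{2}\right) = - 23 \left(7 + 2 i \sqrt{2}\right) = -161 - 46 i \sqrt{2}$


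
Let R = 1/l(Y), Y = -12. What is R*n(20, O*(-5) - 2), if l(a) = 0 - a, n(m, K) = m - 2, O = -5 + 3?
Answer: 3/2 ≈ 1.5000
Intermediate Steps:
O = -2
n(m, K) = -2 + m
l(a) = -a
R = 1/12 (R = 1/(-1*(-12)) = 1/12 ≈ 0.083333)
R*n(20, O*(-5) - 2) = (-2 + 20)/12 = (1/12)*18 = 3/2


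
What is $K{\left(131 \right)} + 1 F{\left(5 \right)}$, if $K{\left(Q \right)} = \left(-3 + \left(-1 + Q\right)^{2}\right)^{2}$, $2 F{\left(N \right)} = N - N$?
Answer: $285508609$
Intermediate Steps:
$F{\left(N \right)} = 0$ ($F{\left(N \right)} = \frac{N - N}{2} = \frac{1}{2} \cdot 0 = 0$)
$K{\left(131 \right)} + 1 F{\left(5 \right)} = \left(-3 + \left(-1 + 131\right)^{2}\right)^{2} + 1 \cdot 0 = \left(-3 + 130^{2}\right)^{2} + 0 = \left(-3 + 16900\right)^{2} + 0 = 16897^{2} + 0 = 285508609 + 0 = 285508609$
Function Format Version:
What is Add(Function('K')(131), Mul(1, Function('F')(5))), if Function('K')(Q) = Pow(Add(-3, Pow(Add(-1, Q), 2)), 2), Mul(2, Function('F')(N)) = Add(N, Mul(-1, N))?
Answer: 285508609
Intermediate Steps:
Function('F')(N) = 0 (Function('F')(N) = Mul(Rational(1, 2), Add(N, Mul(-1, N))) = Mul(Rational(1, 2), 0) = 0)
Add(Function('K')(131), Mul(1, Function('F')(5))) = Add(Pow(Add(-3, Pow(Add(-1, 131), 2)), 2), Mul(1, 0)) = Add(Pow(Add(-3, Pow(130, 2)), 2), 0) = Add(Pow(Add(-3, 16900), 2), 0) = Add(Pow(16897, 2), 0) = Add(285508609, 0) = 285508609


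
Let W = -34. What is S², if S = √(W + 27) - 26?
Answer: (26 - I*√7)² ≈ 669.0 - 137.58*I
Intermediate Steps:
S = -26 + I*√7 (S = √(-34 + 27) - 26 = √(-7) - 26 = I*√7 - 26 = -26 + I*√7 ≈ -26.0 + 2.6458*I)
S² = (-26 + I*√7)²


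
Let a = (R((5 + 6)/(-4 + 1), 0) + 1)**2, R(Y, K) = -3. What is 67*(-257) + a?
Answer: -17215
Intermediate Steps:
a = 4 (a = (-3 + 1)**2 = (-2)**2 = 4)
67*(-257) + a = 67*(-257) + 4 = -17219 + 4 = -17215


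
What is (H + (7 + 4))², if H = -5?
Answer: 36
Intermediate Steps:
(H + (7 + 4))² = (-5 + (7 + 4))² = (-5 + 11)² = 6² = 36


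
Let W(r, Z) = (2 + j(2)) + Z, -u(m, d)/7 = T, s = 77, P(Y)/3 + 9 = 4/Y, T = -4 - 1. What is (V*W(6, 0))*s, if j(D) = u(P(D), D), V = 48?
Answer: 136752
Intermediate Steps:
T = -5
P(Y) = -27 + 12/Y (P(Y) = -27 + 3*(4/Y) = -27 + 12/Y)
u(m, d) = 35 (u(m, d) = -7*(-5) = 35)
j(D) = 35
W(r, Z) = 37 + Z (W(r, Z) = (2 + 35) + Z = 37 + Z)
(V*W(6, 0))*s = (48*(37 + 0))*77 = (48*37)*77 = 1776*77 = 136752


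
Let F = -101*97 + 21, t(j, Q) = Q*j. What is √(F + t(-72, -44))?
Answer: 4*I*√413 ≈ 81.29*I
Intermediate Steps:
F = -9776 (F = -9797 + 21 = -9776)
√(F + t(-72, -44)) = √(-9776 - 44*(-72)) = √(-9776 + 3168) = √(-6608) = 4*I*√413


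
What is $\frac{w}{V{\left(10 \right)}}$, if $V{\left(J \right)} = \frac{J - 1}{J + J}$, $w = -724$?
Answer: $- \frac{14480}{9} \approx -1608.9$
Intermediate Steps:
$V{\left(J \right)} = \frac{-1 + J}{2 J}$
$\frac{w}{V{\left(10 \right)}} = - \frac{724}{\frac{1}{2} \cdot \frac{1}{10} \left(-1 + 10\right)} = - \frac{724}{\frac{1}{2} \cdot \frac{1}{10} \cdot 9} = - \frac{724}{\frac{9}{20}} = \left(-724\right) \frac{20}{9} = - \frac{14480}{9}$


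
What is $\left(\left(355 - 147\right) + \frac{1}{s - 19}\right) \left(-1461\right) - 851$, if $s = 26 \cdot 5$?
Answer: $- \frac{11275830}{37} \approx -3.0475 \cdot 10^{5}$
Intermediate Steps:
$s = 130$
$\left(\left(355 - 147\right) + \frac{1}{s - 19}\right) \left(-1461\right) - 851 = \left(\left(355 - 147\right) + \frac{1}{130 - 19}\right) \left(-1461\right) - 851 = \left(208 + \frac{1}{111}\right) \left(-1461\right) - 851 = \frac{23089}{111} \left(-1461\right) - 851 = - \frac{11244343}{37} - 851 = - \frac{11275830}{37}$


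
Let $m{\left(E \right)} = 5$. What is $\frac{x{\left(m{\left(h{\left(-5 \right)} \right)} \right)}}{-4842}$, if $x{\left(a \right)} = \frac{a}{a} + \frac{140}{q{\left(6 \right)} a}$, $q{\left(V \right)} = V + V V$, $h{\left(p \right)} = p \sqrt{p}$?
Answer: $- \frac{5}{14526} \approx -0.00034421$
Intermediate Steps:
$h{\left(p \right)} = p^{\frac{3}{2}}$
$q{\left(V \right)} = V + V^{2}$
$x{\left(a \right)} = 1 + \frac{10}{3 a}$ ($x{\left(a \right)} = \frac{a}{a} + \frac{140}{6 \left(1 + 6\right) a} = 1 + \frac{140}{6 \cdot 7 a} = 1 + \frac{140}{42 a} = 1 + 140 \frac{1}{42 a} = 1 + \frac{10}{3 a}$)
$\frac{x{\left(m{\left(h{\left(-5 \right)} \right)} \right)}}{-4842} = \frac{\frac{1}{5} \left(\frac{10}{3} + 5\right)}{-4842} = \frac{1}{5} \cdot \frac{25}{3} \left(- \frac{1}{4842}\right) = \frac{5}{3} \left(- \frac{1}{4842}\right) = - \frac{5}{14526}$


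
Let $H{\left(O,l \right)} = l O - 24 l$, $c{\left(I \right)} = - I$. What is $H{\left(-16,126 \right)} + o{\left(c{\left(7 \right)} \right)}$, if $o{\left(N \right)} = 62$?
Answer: $-4978$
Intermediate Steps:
$H{\left(O,l \right)} = - 24 l + O l$ ($H{\left(O,l \right)} = O l - 24 l = - 24 l + O l$)
$H{\left(-16,126 \right)} + o{\left(c{\left(7 \right)} \right)} = 126 \left(-24 - 16\right) + 62 = 126 \left(-40\right) + 62 = -5040 + 62 = -4978$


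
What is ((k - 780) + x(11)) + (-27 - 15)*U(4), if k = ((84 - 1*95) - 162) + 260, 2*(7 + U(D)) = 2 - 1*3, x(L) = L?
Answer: -367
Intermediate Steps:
U(D) = -15/2 (U(D) = -7 + (2 - 1*3)/2 = -7 + (2 - 3)/2 = -7 + (½)*(-1) = -7 - ½ = -15/2)
k = 87 (k = ((84 - 95) - 162) + 260 = (-11 - 162) + 260 = -173 + 260 = 87)
((k - 780) + x(11)) + (-27 - 15)*U(4) = ((87 - 780) + 11) + (-27 - 15)*(-15/2) = (-693 + 11) - 42*(-15/2) = -682 + 315 = -367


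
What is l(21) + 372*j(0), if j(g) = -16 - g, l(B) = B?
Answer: -5931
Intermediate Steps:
l(21) + 372*j(0) = 21 + 372*(-16 - 1*0) = 21 + 372*(-16 + 0) = 21 + 372*(-16) = 21 - 5952 = -5931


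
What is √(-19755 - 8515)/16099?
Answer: I*√28270/16099 ≈ 0.010444*I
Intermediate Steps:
√(-19755 - 8515)/16099 = √(-28270)*(1/16099) = (I*√28270)*(1/16099) = I*√28270/16099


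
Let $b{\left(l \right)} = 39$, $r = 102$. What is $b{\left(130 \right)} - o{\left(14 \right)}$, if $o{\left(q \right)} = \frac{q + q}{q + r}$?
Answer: $\frac{1124}{29} \approx 38.759$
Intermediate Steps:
$o{\left(q \right)} = \frac{2 q}{102 + q}$ ($o{\left(q \right)} = \frac{q + q}{q + 102} = \frac{2 q}{102 + q}$)
$b{\left(130 \right)} - o{\left(14 \right)} = 39 - 2 \cdot 14 \frac{1}{102 + 14} = 39 - 2 \cdot 14 \cdot \frac{1}{116} = 39 - \frac{7}{29} = \frac{1124}{29}$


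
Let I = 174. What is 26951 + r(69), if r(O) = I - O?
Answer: 27056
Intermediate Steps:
r(O) = 174 - O
26951 + r(69) = 26951 + (174 - 1*69) = 26951 + (174 - 69) = 26951 + 105 = 27056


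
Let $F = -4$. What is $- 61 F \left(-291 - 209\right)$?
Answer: $-122000$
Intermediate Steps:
$- 61 F \left(-291 - 209\right) = \left(-61\right) \left(-4\right) \left(-291 - 209\right) = 244 \left(-500\right) = -122000$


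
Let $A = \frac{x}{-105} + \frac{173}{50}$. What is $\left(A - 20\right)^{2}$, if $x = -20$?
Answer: $\frac{294705889}{1102500} \approx 267.31$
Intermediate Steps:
$A = \frac{3833}{1050}$ ($A = - \frac{20}{-105} + \frac{173}{50} = \left(-20\right) \left(- \frac{1}{105}\right) + 173 \cdot \frac{1}{50} = \frac{4}{21} + \frac{173}{50} = \frac{3833}{1050} \approx 3.6505$)
$\left(A - 20\right)^{2} = \left(\frac{3833}{1050} - 20\right)^{2} = \left(- \frac{17167}{1050}\right)^{2} = \frac{294705889}{1102500}$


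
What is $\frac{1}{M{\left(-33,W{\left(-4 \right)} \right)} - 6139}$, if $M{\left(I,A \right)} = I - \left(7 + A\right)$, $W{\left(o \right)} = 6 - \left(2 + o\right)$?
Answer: $- \frac{1}{6187} \approx -0.00016163$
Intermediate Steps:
$W{\left(o \right)} = 4 - o$ ($W{\left(o \right)} = 6 - \left(2 + o\right) = 4 - o$)
$M{\left(I,A \right)} = -7 + I - A$ ($M{\left(I,A \right)} = I - \left(7 + A\right) = -7 + I - A$)
$\frac{1}{M{\left(-33,W{\left(-4 \right)} \right)} - 6139} = \frac{1}{\left(-7 - 33 - \left(4 - -4\right)\right) - 6139} = \frac{1}{\left(-7 - 33 - \left(4 + 4\right)\right) - 6139} = \frac{1}{\left(-7 - 33 - 8\right) - 6139} = \frac{1}{-48 - 6139} = \frac{1}{-6187} = - \frac{1}{6187}$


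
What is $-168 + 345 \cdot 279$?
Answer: $96087$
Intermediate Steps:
$-168 + 345 \cdot 279 = -168 + 96255 = 96087$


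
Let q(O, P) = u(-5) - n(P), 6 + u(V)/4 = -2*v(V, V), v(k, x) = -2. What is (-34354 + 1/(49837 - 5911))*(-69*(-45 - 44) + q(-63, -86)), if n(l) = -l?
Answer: -9125127406741/43926 ≈ -2.0774e+8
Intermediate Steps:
u(V) = -8 (u(V) = -24 + 4*(-2*(-2)) = -24 + 4*4 = -24 + 16 = -8)
q(O, P) = -8 + P (q(O, P) = -8 - (-1)*P = -8 + P)
(-34354 + 1/(49837 - 5911))*(-69*(-45 - 44) + q(-63, -86)) = (-34354 + 1/(49837 - 5911))*(-69*(-45 - 44) + (-8 - 86)) = (-34354 + 1/43926)*(-69*(-89) - 94) = (-34354 + 1/43926)*(6141 - 94) = -1509033803/43926*6047 = -9125127406741/43926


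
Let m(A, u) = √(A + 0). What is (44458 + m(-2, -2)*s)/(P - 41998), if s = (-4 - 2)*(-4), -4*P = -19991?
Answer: -177832/148001 - 96*I*√2/148001 ≈ -1.2016 - 0.00091732*I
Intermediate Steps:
P = 19991/4 (P = -¼*(-19991) = 19991/4 ≈ 4997.8)
s = 24 (s = -6*(-4) = 24)
m(A, u) = √A
(44458 + m(-2, -2)*s)/(P - 41998) = (44458 + √(-2)*24)/(19991/4 - 41998) = (44458 + (I*√2)*24)/(-148001/4) = (44458 + 24*I*√2)*(-4/148001) = -177832/148001 - 96*I*√2/148001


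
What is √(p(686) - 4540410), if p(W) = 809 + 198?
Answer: I*√4539403 ≈ 2130.6*I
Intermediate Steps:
p(W) = 1007
√(p(686) - 4540410) = √(1007 - 4540410) = √(-4539403) = I*√4539403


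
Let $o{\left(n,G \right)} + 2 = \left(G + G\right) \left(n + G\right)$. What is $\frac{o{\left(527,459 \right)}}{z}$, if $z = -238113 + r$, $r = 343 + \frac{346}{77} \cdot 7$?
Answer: $- \frac{4978303}{1307562} \approx -3.8073$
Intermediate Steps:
$r = \frac{4119}{11}$ ($r = 343 + 346 \cdot \frac{1}{77} \cdot 7 = 343 + \frac{346}{77} \cdot 7 = 343 + \frac{346}{11} = \frac{4119}{11} \approx 374.45$)
$o{\left(n,G \right)} = -2 + 2 G \left(G + n\right)$ ($o{\left(n,G \right)} = -2 + \left(G + G\right) \left(n + G\right) = -2 + 2 G \left(G + n\right)$)
$z = - \frac{2615124}{11}$ ($z = -238113 + \frac{4119}{11} = - \frac{2615124}{11} \approx -2.3774 \cdot 10^{5}$)
$\frac{o{\left(527,459 \right)}}{z} = \frac{-2 + 2 \cdot 459^{2} + 2 \cdot 459 \cdot 527}{- \frac{2615124}{11}} = \left(-2 + 2 \cdot 210681 + 483786\right) \left(- \frac{11}{2615124}\right) = \left(-2 + 421362 + 483786\right) \left(- \frac{11}{2615124}\right) = 905146 \left(- \frac{11}{2615124}\right) = - \frac{4978303}{1307562}$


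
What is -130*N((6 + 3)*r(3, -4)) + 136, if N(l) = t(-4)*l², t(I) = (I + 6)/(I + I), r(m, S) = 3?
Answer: 47657/2 ≈ 23829.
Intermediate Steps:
t(I) = (6 + I)/(2*I) (t(I) = (6 + I)/((2*I)) = (6 + I)*(1/(2*I)) = (6 + I)/(2*I))
N(l) = -l²/4 (N(l) = ((½)*(6 - 4)/(-4))*l² = ((½)*(-¼)*2)*l² = -l²/4)
-130*N((6 + 3)*r(3, -4)) + 136 = -(-65)*((6 + 3)*3)²/2 + 136 = -(-65)*(9*3)²/2 + 136 = -(-65)*27²/2 + 136 = -(-65)*729/2 + 136 = -130*(-729/4) + 136 = 47385/2 + 136 = 47657/2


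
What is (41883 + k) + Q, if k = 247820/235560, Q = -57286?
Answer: -181404143/11778 ≈ -15402.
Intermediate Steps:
k = 12391/11778 (k = 247820*(1/235560) = 12391/11778 ≈ 1.0520)
(41883 + k) + Q = (41883 + 12391/11778) - 57286 = 493310365/11778 - 57286 = -181404143/11778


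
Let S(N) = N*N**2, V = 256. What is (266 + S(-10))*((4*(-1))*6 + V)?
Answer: -170288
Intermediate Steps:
S(N) = N**3
(266 + S(-10))*((4*(-1))*6 + V) = (266 + (-10)**3)*((4*(-1))*6 + 256) = (266 - 1000)*(-4*6 + 256) = -734*(-24 + 256) = -734*232 = -170288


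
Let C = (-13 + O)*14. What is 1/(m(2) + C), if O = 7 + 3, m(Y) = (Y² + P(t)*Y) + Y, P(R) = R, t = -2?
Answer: -1/40 ≈ -0.025000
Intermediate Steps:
m(Y) = Y² - Y (m(Y) = (Y² - 2*Y) + Y = Y² - Y)
O = 10
C = -42 (C = (-13 + 10)*14 = -3*14 = -42)
1/(m(2) + C) = 1/(2*(-1 + 2) - 42) = 1/(2*1 - 42) = 1/(2 - 42) = 1/(-40) = -1/40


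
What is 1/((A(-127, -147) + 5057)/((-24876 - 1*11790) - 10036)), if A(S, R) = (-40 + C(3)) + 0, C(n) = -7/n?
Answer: -70053/7522 ≈ -9.3131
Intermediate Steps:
A(S, R) = -127/3 (A(S, R) = (-40 - 7/3) + 0 = -127/3 + 0 = -127/3)
1/((A(-127, -147) + 5057)/((-24876 - 1*11790) - 10036)) = 1/((-127/3 + 5057)/((-24876 - 1*11790) - 10036)) = 1/(15044/(3*((-24876 - 11790) - 10036))) = 1/(15044/(3*(-36666 - 10036))) = 1/((15044/3)/(-46702)) = 1/((15044/3)*(-1/46702)) = 1/(-7522/70053) = -70053/7522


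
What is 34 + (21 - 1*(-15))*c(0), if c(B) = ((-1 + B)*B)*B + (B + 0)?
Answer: 34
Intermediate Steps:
c(B) = B + B²*(-1 + B) (c(B) = (B*(-1 + B))*B + B = B²*(-1 + B) + B = B + B²*(-1 + B))
34 + (21 - 1*(-15))*c(0) = 34 + (21 - 1*(-15))*(0*(1 + 0² - 1*0)) = 34 + (21 + 15)*(0*(1 + 0 + 0)) = 34 + 36*(0*1) = 34 + 36*0 = 34 + 0 = 34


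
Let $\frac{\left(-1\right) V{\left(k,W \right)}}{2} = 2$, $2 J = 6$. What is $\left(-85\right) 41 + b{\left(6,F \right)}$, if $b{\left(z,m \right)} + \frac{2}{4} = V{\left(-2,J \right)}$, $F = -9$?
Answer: $- \frac{6979}{2} \approx -3489.5$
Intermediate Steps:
$J = 3$ ($J = \frac{1}{2} \cdot 6 = 3$)
$V{\left(k,W \right)} = -4$ ($V{\left(k,W \right)} = \left(-2\right) 2 = -4$)
$b{\left(z,m \right)} = - \frac{9}{2}$ ($b{\left(z,m \right)} = - \frac{1}{2} - 4 = - \frac{9}{2}$)
$\left(-85\right) 41 + b{\left(6,F \right)} = \left(-85\right) 41 - \frac{9}{2} = -3485 - \frac{9}{2} = - \frac{6979}{2}$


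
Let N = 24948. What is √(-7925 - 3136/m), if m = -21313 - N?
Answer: I*√16959989884429/46261 ≈ 89.022*I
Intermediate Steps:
m = -46261 (m = -21313 - 1*24948 = -21313 - 24948 = -46261)
√(-7925 - 3136/m) = √(-7925 - 3136/(-46261)) = √(-7925 - 3136*(-1/46261)) = √(-7925 + 3136/46261) = √(-366615289/46261) = I*√16959989884429/46261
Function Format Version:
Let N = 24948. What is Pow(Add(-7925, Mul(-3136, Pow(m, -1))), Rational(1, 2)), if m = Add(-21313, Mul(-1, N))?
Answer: Mul(Rational(1, 46261), I, Pow(16959989884429, Rational(1, 2))) ≈ Mul(89.022, I)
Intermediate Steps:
m = -46261 (m = Add(-21313, Mul(-1, 24948)) = Add(-21313, -24948) = -46261)
Pow(Add(-7925, Mul(-3136, Pow(m, -1))), Rational(1, 2)) = Pow(Add(-7925, Mul(-3136, Pow(-46261, -1))), Rational(1, 2)) = Pow(Add(-7925, Mul(-3136, Rational(-1, 46261))), Rational(1, 2)) = Pow(Add(-7925, Rational(3136, 46261)), Rational(1, 2)) = Pow(Rational(-366615289, 46261), Rational(1, 2)) = Mul(Rational(1, 46261), I, Pow(16959989884429, Rational(1, 2)))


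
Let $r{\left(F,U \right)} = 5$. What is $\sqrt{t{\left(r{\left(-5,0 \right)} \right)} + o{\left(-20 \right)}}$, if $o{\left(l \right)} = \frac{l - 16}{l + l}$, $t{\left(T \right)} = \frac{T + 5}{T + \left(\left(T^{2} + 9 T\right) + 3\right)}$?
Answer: $\frac{\sqrt{156390}}{390} \approx 1.014$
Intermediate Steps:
$t{\left(T \right)} = \frac{5 + T}{3 + T^{2} + 10 T}$ ($t{\left(T \right)} = \frac{5 + T}{T + \left(3 + T^{2} + 9 T\right)} = \frac{5 + T}{3 + T^{2} + 10 T}$)
$o{\left(l \right)} = \frac{-16 + l}{2 l}$
$\sqrt{t{\left(r{\left(-5,0 \right)} \right)} + o{\left(-20 \right)}} = \sqrt{\frac{5 + 5}{3 + 5^{2} + 10 \cdot 5} + \frac{-16 - 20}{2 \left(-20\right)}} = \sqrt{\frac{1}{3 + 25 + 50} \cdot 10 + \frac{1}{2} \left(- \frac{1}{20}\right) \left(-36\right)} = \sqrt{\frac{1}{78} \cdot 10 + \frac{9}{10}} = \sqrt{\frac{5}{39} + \frac{9}{10}} = \sqrt{\frac{401}{390}} = \frac{\sqrt{156390}}{390}$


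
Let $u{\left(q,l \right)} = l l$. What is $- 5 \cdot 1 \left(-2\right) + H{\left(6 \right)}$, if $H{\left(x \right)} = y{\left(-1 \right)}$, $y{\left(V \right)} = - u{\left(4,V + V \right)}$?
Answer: $6$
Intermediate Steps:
$u{\left(q,l \right)} = l^{2}$
$y{\left(V \right)} = - 4 V^{2}$ ($y{\left(V \right)} = - \left(V + V\right)^{2} = - \left(2 V\right)^{2} = - 4 V^{2}$)
$H{\left(x \right)} = -4$ ($H{\left(x \right)} = - 4 \left(-1\right)^{2} = \left(-4\right) 1 = -4$)
$- 5 \cdot 1 \left(-2\right) + H{\left(6 \right)} = - 5 \cdot 1 \left(-2\right) - 4 = \left(-5\right) \left(-2\right) - 4 = 10 - 4 = 6$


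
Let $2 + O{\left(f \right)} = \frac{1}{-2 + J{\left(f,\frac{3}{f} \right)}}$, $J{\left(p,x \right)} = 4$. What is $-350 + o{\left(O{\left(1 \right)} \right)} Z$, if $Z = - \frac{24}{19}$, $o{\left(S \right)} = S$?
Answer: $- \frac{6614}{19} \approx -348.11$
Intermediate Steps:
$O{\left(f \right)} = - \frac{3}{2}$ ($O{\left(f \right)} = -2 + \frac{1}{-2 + 4} = -2 + \frac{1}{2} = - \frac{3}{2}$)
$Z = - \frac{24}{19}$ ($Z = \left(-24\right) \frac{1}{19} = - \frac{24}{19} \approx -1.2632$)
$-350 + o{\left(O{\left(1 \right)} \right)} Z = -350 - - \frac{36}{19} = -350 + \frac{36}{19} = - \frac{6614}{19}$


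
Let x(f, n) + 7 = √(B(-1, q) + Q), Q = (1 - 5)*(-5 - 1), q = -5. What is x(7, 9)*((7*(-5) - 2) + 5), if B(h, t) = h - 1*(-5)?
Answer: 224 - 64*√7 ≈ 54.672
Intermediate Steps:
B(h, t) = 5 + h (B(h, t) = h + 5 = 5 + h)
Q = 24 (Q = -4*(-6) = 24)
x(f, n) = -7 + 2*√7 (x(f, n) = -7 + √((5 - 1) + 24) = -7 + √(4 + 24) = -7 + √28 = -7 + 2*√7)
x(7, 9)*((7*(-5) - 2) + 5) = (-7 + 2*√7)*((7*(-5) - 2) + 5) = (-7 + 2*√7)*((-35 - 2) + 5) = (-7 + 2*√7)*(-37 + 5) = (-7 + 2*√7)*(-32) = 224 - 64*√7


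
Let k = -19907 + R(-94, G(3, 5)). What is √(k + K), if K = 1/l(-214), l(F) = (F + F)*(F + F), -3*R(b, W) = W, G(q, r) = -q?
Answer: I*√3646460703/428 ≈ 141.09*I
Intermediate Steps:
R(b, W) = -W/3
l(F) = 4*F² (l(F) = (2*F)*(2*F) = 4*F²)
K = 1/183184 (K = 1/(4*(-214)²) = 1/(4*45796) = 1/183184 ≈ 5.4590e-6)
k = -19906 (k = -19907 - (-1)*3/3 = -19907 - ⅓*(-3) = -19907 + 1 = -19906)
√(k + K) = √(-19906 + 1/183184) = √(-3646460703/183184) = I*√3646460703/428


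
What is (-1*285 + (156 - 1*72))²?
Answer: 40401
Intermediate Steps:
(-1*285 + (156 - 1*72))² = (-285 + (156 - 72))² = (-285 + 84)² = (-201)² = 40401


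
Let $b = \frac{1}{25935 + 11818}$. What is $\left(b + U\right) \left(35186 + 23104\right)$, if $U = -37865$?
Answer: $- \frac{83326565981760}{37753} \approx -2.2072 \cdot 10^{9}$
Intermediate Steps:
$b = \frac{1}{37753} \approx 2.6488 \cdot 10^{-5}$
$\left(b + U\right) \left(35186 + 23104\right) = \left(\frac{1}{37753} - 37865\right) \left(35186 + 23104\right) = \left(- \frac{1429517344}{37753}\right) 58290 = - \frac{83326565981760}{37753}$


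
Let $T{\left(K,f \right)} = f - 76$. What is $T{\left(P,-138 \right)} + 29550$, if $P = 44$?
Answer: $29336$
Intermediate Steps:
$T{\left(K,f \right)} = -76 + f$ ($T{\left(K,f \right)} = f - 76 = -76 + f$)
$T{\left(P,-138 \right)} + 29550 = \left(-76 - 138\right) + 29550 = -214 + 29550 = 29336$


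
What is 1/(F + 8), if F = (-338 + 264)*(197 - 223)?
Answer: 1/1932 ≈ 0.00051760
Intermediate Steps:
F = 1924 (F = -74*(-26) = 1924)
1/(F + 8) = 1/(1924 + 8) = 1/1932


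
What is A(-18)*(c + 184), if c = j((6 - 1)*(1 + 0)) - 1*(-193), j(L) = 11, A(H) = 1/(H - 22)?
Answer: -97/10 ≈ -9.7000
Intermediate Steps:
A(H) = 1/(-22 + H)
c = 204 (c = 11 - 1*(-193) = 11 + 193 = 204)
A(-18)*(c + 184) = (204 + 184)/(-22 - 18) = 388/(-40) = -1/40*388 = -97/10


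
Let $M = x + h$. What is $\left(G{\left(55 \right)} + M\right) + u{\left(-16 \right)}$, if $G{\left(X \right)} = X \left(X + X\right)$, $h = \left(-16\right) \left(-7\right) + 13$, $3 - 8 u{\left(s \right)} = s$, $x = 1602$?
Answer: $\frac{62235}{8} \approx 7779.4$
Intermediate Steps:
$u{\left(s \right)} = \frac{3}{8} - \frac{s}{8}$
$h = 125$ ($h = 112 + 13 = 125$)
$M = 1727$ ($M = 1602 + 125 = 1727$)
$G{\left(X \right)} = 2 X^{2}$ ($G{\left(X \right)} = X 2 X = 2 X^{2}$)
$\left(G{\left(55 \right)} + M\right) + u{\left(-16 \right)} = \left(2 \cdot 55^{2} + 1727\right) + \left(\frac{3}{8} - -2\right) = \left(2 \cdot 3025 + 1727\right) + \left(\frac{3}{8} + 2\right) = \left(6050 + 1727\right) + \frac{19}{8} = 7777 + \frac{19}{8} = \frac{62235}{8}$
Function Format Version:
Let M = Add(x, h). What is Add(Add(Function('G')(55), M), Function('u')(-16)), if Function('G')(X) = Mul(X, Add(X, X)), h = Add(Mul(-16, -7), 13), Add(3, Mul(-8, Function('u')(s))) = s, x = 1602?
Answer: Rational(62235, 8) ≈ 7779.4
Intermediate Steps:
Function('u')(s) = Add(Rational(3, 8), Mul(Rational(-1, 8), s))
h = 125 (h = Add(112, 13) = 125)
M = 1727 (M = Add(1602, 125) = 1727)
Function('G')(X) = Mul(2, Pow(X, 2)) (Function('G')(X) = Mul(X, Mul(2, X)) = Mul(2, Pow(X, 2)))
Add(Add(Function('G')(55), M), Function('u')(-16)) = Add(Add(Mul(2, Pow(55, 2)), 1727), Add(Rational(3, 8), Mul(Rational(-1, 8), -16))) = Add(Add(Mul(2, 3025), 1727), Add(Rational(3, 8), 2)) = Add(Add(6050, 1727), Rational(19, 8)) = Add(7777, Rational(19, 8)) = Rational(62235, 8)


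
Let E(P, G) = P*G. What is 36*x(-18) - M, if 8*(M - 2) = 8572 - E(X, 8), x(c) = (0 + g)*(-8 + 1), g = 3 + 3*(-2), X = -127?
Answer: -889/2 ≈ -444.50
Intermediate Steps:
E(P, G) = G*P
g = -3 (g = 3 - 6 = -3)
x(c) = 21 (x(c) = (0 - 3)*(-8 + 1) = -3*(-7) = 21)
M = 2401/2 (M = 2 + (8572 - 8*(-127))/8 = 2 + (8572 - 1*(-1016))/8 = 2 + (8572 + 1016)/8 = 2 + (⅛)*9588 = 2 + 2397/2 = 2401/2 ≈ 1200.5)
36*x(-18) - M = 36*21 - 1*2401/2 = 756 - 2401/2 = -889/2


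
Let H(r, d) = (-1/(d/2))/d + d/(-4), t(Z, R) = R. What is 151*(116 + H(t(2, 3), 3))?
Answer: 625291/36 ≈ 17369.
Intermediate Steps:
H(r, d) = -2/d² - d/4 (H(r, d) = (-1/(d*(½)))/d + d*(-¼) = (-1/(d/2))/d - d/4 = (-2/d)/d - d/4 = -2/d² - d/4)
151*(116 + H(t(2, 3), 3)) = 151*(116 + (-2/3² - ¼*3)) = 151*(116 + (-2*⅑ - ¾)) = 151*(116 + (-2/9 - ¾)) = 151*(116 - 35/36) = 151*(4141/36) = 625291/36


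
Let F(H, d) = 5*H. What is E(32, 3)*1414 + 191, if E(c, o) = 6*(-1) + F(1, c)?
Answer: -1223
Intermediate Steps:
E(c, o) = -1 (E(c, o) = 6*(-1) + 5*1 = -6 + 5 = -1)
E(32, 3)*1414 + 191 = -1*1414 + 191 = -1414 + 191 = -1223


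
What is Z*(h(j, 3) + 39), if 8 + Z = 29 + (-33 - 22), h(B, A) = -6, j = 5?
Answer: -1122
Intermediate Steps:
Z = -34 (Z = -8 + (29 + (-33 - 22)) = -8 + (29 - 55) = -8 - 26 = -34)
Z*(h(j, 3) + 39) = -34*(-6 + 39) = -34*33 = -1122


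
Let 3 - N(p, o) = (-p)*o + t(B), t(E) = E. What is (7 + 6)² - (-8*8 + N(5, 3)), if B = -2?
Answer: 213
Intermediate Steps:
N(p, o) = 5 + o*p (N(p, o) = 3 - ((-p)*o - 2) = 3 - (-o*p - 2) = 3 - (-2 - o*p) = 3 + (2 + o*p) = 5 + o*p)
(7 + 6)² - (-8*8 + N(5, 3)) = (7 + 6)² - (-8*8 + (5 + 3*5)) = 13² - (-64 + (5 + 15)) = 169 - (-64 + 20) = 169 - 1*(-44) = 169 + 44 = 213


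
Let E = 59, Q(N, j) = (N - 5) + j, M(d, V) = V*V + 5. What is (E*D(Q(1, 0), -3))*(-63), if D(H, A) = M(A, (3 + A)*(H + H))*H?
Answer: 74340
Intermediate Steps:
M(d, V) = 5 + V² (M(d, V) = V² + 5 = 5 + V²)
Q(N, j) = -5 + N + j (Q(N, j) = (-5 + N) + j = -5 + N + j)
D(H, A) = H*(5 + 4*H²*(3 + A)²) (D(H, A) = (5 + ((3 + A)*(H + H))²)*H = (5 + ((3 + A)*(2*H))²)*H = (5 + (2*H*(3 + A))²)*H = (5 + 4*H²*(3 + A)²)*H = H*(5 + 4*H²*(3 + A)²))
(E*D(Q(1, 0), -3))*(-63) = (59*((-5 + 1 + 0)*(5 + 4*(-5 + 1 + 0)²*(3 - 3)²)))*(-63) = (59*(-4*(5 + 4*(-4)²*0²)))*(-63) = (59*(-4*(5 + 4*16*0)))*(-63) = (59*(-4*(5 + 0)))*(-63) = (59*(-4*5))*(-63) = (59*(-20))*(-63) = -1180*(-63) = 74340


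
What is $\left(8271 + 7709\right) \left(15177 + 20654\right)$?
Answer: $572579380$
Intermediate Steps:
$\left(8271 + 7709\right) \left(15177 + 20654\right) = 15980 \cdot 35831 = 572579380$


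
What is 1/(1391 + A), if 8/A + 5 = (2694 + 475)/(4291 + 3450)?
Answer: 4442/6171081 ≈ 0.00071981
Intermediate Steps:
A = -7741/4442 (A = 8/(-5 + (2694 + 475)/(4291 + 3450)) = 8/(-5 + 3169/7741) = 8/(-35536/7741) = 8*(-7741/35536) = -7741/4442 ≈ -1.7427)
1/(1391 + A) = 1/(1391 - 7741/4442) = 1/(6171081/4442) = 4442/6171081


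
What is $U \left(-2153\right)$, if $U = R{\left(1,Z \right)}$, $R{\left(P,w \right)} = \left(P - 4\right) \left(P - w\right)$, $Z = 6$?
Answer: $-32295$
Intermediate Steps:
$R{\left(P,w \right)} = \left(-4 + P\right) \left(P - w\right)$
$U = 15$ ($U = 1^{2} - 4 + 4 \cdot 6 - 1 \cdot 6 = 1 - 4 + 24 - 6 = 15$)
$U \left(-2153\right) = 15 \left(-2153\right) = -32295$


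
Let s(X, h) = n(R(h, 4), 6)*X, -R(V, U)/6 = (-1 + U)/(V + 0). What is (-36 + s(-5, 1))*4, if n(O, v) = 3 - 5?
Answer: -104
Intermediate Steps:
R(V, U) = -6*(-1 + U)/V (R(V, U) = -6*(-1 + U)/(V + 0) = -6*(-1 + U)/V)
n(O, v) = -2
s(X, h) = -2*X
(-36 + s(-5, 1))*4 = (-36 - 2*(-5))*4 = (-36 + 10)*4 = -26*4 = -104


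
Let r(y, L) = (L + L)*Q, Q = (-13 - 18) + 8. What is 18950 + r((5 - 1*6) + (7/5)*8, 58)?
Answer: 16282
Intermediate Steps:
Q = -23 (Q = -31 + 8 = -23)
r(y, L) = -46*L (r(y, L) = (L + L)*(-23) = (2*L)*(-23) = -46*L)
18950 + r((5 - 1*6) + (7/5)*8, 58) = 18950 - 46*58 = 18950 - 2668 = 16282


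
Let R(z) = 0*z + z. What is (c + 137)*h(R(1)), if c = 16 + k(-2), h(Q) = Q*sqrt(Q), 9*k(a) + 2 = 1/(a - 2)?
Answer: 611/4 ≈ 152.75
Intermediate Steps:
R(z) = z (R(z) = 0 + z = z)
k(a) = -2/9 + 1/(9*(-2 + a)) (k(a) = -2/9 + 1/(9*(a - 2)) = -2/9 + 1/(9*(-2 + a)))
h(Q) = Q**(3/2)
c = 63/4 (c = 16 + (5 - 2*(-2))/(9*(-2 - 2)) = 16 + (1/9)*(5 + 4)/(-4) = 16 + (1/9)*(-1/4)*9 = 16 - 1/4 = 63/4 ≈ 15.750)
(c + 137)*h(R(1)) = (63/4 + 137)*1**(3/2) = (611/4)*1 = 611/4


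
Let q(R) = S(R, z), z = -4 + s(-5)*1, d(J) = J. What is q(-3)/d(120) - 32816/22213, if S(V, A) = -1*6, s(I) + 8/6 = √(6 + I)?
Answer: -678533/444260 ≈ -1.5273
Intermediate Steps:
s(I) = -4/3 + √(6 + I)
z = -13/3 (z = -4 + (-4/3 + √(6 - 5))*1 = -4 + (-4/3 + √1)*1 = -4 + (-4/3 + 1)*1 = -4 - ⅓*1 = -4 - ⅓ = -13/3 ≈ -4.3333)
S(V, A) = -6
q(R) = -6
q(-3)/d(120) - 32816/22213 = -6/120 - 32816/22213 = -6*1/120 - 32816*1/22213 = -1/20 - 32816/22213 = -678533/444260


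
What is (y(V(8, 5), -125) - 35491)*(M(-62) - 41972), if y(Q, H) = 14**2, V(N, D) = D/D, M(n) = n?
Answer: 1483590030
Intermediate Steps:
V(N, D) = 1
y(Q, H) = 196
(y(V(8, 5), -125) - 35491)*(M(-62) - 41972) = (196 - 35491)*(-62 - 41972) = -35295*(-42034) = 1483590030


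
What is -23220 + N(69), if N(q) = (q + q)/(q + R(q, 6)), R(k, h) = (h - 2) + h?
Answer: -1834242/79 ≈ -23218.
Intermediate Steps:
R(k, h) = -2 + 2*h (R(k, h) = (-2 + h) + h = -2 + 2*h)
N(q) = 2*q/(10 + q) (N(q) = (q + q)/(q + (-2 + 2*6)) = (2*q)/(q + (-2 + 12)) = (2*q)/(q + 10) = (2*q)/(10 + q) = 2*q/(10 + q))
-23220 + N(69) = -23220 + 2*69/(10 + 69) = -23220 + 2*69/79 = -23220 + 2*69*(1/79) = -23220 + 138/79 = -1834242/79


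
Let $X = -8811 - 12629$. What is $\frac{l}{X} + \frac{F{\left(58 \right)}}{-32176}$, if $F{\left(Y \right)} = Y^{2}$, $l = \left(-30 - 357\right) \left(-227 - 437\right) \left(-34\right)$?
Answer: $\frac{274459723}{673685} \approx 407.4$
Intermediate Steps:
$l = -8736912$ ($l = \left(-387\right) \left(-664\right) \left(-34\right) = 256968 \left(-34\right) = -8736912$)
$X = -21440$
$\frac{l}{X} + \frac{F{\left(58 \right)}}{-32176} = - \frac{8736912}{-21440} + \frac{58^{2}}{-32176} = \left(-8736912\right) \left(- \frac{1}{21440}\right) + 3364 \left(- \frac{1}{32176}\right) = \frac{546057}{1340} - \frac{841}{8044} = \frac{274459723}{673685}$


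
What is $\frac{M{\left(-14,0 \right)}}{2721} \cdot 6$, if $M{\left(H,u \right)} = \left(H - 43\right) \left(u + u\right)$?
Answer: $0$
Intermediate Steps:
$M{\left(H,u \right)} = 2 u \left(-43 + H\right)$ ($M{\left(H,u \right)} = \left(-43 + H\right) 2 u = 2 u \left(-43 + H\right)$)
$\frac{M{\left(-14,0 \right)}}{2721} \cdot 6 = \frac{2 \cdot 0 \left(-43 - 14\right)}{2721} \cdot 6 = 2 \cdot 0 \left(-57\right) \frac{1}{2721} \cdot 6 = 0 \cdot \frac{1}{2721} \cdot 6 = 0 \cdot 6 = 0$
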